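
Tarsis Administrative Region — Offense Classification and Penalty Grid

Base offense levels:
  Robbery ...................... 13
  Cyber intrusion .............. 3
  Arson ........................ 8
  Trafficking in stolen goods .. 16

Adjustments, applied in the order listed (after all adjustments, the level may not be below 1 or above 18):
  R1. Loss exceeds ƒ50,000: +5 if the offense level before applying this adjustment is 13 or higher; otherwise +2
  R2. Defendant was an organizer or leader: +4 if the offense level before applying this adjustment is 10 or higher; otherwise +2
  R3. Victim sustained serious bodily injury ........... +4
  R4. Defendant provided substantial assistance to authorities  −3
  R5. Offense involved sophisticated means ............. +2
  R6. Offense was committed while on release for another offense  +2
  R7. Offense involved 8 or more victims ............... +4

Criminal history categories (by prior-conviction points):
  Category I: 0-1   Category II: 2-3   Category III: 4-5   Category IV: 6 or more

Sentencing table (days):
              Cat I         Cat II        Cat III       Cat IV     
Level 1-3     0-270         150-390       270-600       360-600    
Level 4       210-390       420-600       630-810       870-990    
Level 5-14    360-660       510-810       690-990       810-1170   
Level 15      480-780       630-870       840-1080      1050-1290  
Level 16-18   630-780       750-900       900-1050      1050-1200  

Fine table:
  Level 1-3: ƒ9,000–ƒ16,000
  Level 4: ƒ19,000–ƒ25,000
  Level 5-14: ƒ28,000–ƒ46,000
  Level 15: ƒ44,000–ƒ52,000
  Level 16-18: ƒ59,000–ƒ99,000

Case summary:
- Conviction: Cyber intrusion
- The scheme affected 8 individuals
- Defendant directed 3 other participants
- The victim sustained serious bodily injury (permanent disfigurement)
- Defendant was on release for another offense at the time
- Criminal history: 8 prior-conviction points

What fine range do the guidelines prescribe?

Base offense level for cyber intrusion: 3.
R1 does not apply.
R2 applies (level before this adjustment is 3 < 10, so +2): 3 + 2 = 5.
R3 applies: 5 + 4 = 9.
R5 does not apply.
R6 applies: 9 + 2 = 11.
R7 applies: 11 + 4 = 15.
Final offense level: 15.
Level 15 falls in the 15 band.
Fine table: Level 15 → ƒ44,000–ƒ52,000.

ƒ44,000–ƒ52,000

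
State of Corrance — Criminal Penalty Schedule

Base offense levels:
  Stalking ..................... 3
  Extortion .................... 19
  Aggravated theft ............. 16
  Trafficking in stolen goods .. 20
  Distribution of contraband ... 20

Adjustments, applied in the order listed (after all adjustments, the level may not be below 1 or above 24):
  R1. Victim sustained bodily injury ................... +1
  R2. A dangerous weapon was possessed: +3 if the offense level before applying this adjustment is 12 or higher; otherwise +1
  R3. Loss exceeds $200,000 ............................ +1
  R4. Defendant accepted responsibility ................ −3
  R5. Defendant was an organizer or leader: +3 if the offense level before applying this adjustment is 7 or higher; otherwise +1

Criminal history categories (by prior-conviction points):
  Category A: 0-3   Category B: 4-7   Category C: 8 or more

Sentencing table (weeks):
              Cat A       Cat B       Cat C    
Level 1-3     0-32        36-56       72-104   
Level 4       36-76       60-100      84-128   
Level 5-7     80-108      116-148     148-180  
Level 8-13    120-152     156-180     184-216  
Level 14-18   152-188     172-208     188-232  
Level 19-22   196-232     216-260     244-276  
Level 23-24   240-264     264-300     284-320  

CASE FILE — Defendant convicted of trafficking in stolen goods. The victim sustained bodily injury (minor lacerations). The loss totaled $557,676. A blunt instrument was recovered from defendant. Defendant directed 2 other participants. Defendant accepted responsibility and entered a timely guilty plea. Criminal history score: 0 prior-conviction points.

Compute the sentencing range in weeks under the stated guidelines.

240-264 weeks

Base offense level for trafficking in stolen goods: 20.
R1 applies: 20 + 1 = 21.
R2 applies (level before this adjustment is 21 ≥ 12, so +3): 21 + 3 = 24.
R3 applies: 24 + 1 = 25.
R4 applies: 25 − 3 = 22.
R5 applies (level before this adjustment is 22 ≥ 7, so +3): 22 + 3 = 25.
Level 25 exceeds the maximum of 24; capped at 24.
Final offense level: 24.
Criminal history: 0 prior points → Category A (0-3).
Level 24 falls in the 23-24 band.
Grid: Level 23-24 × Category A = 240-264 weeks.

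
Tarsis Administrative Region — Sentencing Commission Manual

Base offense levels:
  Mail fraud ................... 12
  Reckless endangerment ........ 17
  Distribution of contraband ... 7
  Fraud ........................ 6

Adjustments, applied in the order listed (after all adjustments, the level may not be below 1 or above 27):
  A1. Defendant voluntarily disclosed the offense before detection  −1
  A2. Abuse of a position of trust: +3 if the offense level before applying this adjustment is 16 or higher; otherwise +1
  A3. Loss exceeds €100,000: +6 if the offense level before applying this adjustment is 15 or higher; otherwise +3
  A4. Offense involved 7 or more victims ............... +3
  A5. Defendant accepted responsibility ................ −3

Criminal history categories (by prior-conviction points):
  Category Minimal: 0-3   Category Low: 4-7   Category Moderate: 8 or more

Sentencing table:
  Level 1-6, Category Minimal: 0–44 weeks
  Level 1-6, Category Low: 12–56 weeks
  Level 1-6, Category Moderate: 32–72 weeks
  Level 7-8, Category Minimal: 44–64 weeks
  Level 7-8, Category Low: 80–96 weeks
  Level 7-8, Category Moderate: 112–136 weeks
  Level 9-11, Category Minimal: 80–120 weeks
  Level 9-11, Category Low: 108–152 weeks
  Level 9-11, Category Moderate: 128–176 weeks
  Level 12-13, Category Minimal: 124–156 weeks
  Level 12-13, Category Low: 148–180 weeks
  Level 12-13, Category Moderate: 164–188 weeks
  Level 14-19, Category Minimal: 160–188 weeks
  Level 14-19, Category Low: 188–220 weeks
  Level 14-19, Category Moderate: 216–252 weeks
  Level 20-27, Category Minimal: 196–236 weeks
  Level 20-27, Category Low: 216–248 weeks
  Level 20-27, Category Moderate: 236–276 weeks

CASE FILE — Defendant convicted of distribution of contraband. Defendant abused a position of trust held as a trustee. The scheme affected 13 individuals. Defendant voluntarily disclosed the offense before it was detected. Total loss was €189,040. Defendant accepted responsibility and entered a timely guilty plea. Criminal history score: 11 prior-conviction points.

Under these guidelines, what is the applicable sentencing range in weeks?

128-176 weeks

Base offense level for distribution of contraband: 7.
A1 applies: 7 − 1 = 6.
A2 applies (level before this adjustment is 6 < 16, so +1): 6 + 1 = 7.
A3 applies (level before this adjustment is 7 < 15, so +3): 7 + 3 = 10.
A4 applies: 10 + 3 = 13.
A5 applies: 13 − 3 = 10.
Final offense level: 10.
Criminal history: 11 prior points → Category Moderate (8+).
Level 10 falls in the 9-11 band.
Grid: Level 9-11 × Category Moderate = 128-176 weeks.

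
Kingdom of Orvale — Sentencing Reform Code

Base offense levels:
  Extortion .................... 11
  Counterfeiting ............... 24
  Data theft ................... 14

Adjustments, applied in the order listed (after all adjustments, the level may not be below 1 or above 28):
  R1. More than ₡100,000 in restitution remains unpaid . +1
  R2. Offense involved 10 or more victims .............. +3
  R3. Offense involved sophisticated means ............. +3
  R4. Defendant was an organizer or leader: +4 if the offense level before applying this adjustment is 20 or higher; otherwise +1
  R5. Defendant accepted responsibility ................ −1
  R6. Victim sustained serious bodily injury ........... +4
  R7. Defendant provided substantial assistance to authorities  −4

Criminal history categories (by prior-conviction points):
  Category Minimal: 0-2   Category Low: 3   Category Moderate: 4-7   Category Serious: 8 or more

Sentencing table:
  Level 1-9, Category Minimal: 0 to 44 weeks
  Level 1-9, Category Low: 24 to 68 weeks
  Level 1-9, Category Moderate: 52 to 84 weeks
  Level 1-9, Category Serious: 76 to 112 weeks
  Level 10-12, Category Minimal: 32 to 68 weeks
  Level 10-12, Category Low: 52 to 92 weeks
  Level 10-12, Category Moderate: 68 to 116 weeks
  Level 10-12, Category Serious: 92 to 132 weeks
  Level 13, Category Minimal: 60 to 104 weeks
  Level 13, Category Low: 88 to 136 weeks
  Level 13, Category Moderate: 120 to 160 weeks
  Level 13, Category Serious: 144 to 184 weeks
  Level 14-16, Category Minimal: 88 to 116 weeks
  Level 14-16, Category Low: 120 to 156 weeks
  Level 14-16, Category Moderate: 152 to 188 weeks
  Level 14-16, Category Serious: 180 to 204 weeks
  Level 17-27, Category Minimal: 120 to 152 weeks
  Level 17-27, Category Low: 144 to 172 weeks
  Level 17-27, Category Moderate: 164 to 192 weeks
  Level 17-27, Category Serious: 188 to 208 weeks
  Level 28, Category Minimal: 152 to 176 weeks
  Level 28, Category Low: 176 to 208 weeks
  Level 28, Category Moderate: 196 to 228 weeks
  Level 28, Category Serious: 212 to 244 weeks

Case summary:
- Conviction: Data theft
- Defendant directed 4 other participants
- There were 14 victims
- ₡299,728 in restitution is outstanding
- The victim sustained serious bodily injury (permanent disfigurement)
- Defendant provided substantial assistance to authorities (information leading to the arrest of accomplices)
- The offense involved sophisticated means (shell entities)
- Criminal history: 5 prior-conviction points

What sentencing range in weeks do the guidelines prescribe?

164-192 weeks

Base offense level for data theft: 14.
R1 applies: 14 + 1 = 15.
R2 applies: 15 + 3 = 18.
R3 applies: 18 + 3 = 21.
R4 applies (level before this adjustment is 21 ≥ 20, so +4): 21 + 4 = 25.
R6 applies: 25 + 4 = 29.
R7 applies: 29 − 4 = 25.
Final offense level: 25.
Criminal history: 5 prior points → Category Moderate (4-7).
Level 25 falls in the 17-27 band.
Grid: Level 17-27 × Category Moderate = 164-192 weeks.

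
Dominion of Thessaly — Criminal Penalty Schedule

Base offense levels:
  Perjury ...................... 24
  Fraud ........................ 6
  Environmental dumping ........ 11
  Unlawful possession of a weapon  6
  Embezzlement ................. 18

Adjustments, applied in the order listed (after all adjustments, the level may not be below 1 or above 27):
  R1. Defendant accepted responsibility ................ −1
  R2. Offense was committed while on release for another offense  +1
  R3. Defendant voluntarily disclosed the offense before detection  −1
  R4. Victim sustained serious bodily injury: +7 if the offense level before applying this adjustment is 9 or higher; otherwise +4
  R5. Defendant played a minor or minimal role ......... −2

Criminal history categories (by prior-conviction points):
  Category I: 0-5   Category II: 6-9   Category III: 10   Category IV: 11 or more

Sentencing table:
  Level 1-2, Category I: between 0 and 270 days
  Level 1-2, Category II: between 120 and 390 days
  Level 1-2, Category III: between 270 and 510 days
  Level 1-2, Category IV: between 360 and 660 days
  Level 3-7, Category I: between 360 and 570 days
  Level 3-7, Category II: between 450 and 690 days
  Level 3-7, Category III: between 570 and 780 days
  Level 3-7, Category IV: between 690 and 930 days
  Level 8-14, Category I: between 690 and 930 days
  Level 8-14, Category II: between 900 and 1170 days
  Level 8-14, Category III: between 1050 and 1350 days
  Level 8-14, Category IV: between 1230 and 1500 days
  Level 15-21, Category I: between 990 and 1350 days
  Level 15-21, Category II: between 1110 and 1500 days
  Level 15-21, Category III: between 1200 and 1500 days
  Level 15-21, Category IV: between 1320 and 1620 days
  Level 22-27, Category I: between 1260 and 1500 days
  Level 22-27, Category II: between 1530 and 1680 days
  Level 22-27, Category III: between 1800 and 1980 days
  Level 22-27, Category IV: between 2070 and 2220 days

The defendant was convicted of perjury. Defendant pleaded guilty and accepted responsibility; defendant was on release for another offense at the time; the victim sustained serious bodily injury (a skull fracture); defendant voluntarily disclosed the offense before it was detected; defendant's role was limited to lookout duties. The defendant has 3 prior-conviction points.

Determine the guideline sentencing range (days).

Base offense level for perjury: 24.
R1 applies: 24 − 1 = 23.
R2 applies: 23 + 1 = 24.
R3 applies: 24 − 1 = 23.
R4 applies (level before this adjustment is 23 ≥ 9, so +7): 23 + 7 = 30.
R5 applies: 30 − 2 = 28.
Level 28 exceeds the maximum of 27; capped at 27.
Final offense level: 27.
Criminal history: 3 prior points → Category I (0-5).
Level 27 falls in the 22-27 band.
Grid: Level 22-27 × Category I = 1260-1500 days.

1260-1500 days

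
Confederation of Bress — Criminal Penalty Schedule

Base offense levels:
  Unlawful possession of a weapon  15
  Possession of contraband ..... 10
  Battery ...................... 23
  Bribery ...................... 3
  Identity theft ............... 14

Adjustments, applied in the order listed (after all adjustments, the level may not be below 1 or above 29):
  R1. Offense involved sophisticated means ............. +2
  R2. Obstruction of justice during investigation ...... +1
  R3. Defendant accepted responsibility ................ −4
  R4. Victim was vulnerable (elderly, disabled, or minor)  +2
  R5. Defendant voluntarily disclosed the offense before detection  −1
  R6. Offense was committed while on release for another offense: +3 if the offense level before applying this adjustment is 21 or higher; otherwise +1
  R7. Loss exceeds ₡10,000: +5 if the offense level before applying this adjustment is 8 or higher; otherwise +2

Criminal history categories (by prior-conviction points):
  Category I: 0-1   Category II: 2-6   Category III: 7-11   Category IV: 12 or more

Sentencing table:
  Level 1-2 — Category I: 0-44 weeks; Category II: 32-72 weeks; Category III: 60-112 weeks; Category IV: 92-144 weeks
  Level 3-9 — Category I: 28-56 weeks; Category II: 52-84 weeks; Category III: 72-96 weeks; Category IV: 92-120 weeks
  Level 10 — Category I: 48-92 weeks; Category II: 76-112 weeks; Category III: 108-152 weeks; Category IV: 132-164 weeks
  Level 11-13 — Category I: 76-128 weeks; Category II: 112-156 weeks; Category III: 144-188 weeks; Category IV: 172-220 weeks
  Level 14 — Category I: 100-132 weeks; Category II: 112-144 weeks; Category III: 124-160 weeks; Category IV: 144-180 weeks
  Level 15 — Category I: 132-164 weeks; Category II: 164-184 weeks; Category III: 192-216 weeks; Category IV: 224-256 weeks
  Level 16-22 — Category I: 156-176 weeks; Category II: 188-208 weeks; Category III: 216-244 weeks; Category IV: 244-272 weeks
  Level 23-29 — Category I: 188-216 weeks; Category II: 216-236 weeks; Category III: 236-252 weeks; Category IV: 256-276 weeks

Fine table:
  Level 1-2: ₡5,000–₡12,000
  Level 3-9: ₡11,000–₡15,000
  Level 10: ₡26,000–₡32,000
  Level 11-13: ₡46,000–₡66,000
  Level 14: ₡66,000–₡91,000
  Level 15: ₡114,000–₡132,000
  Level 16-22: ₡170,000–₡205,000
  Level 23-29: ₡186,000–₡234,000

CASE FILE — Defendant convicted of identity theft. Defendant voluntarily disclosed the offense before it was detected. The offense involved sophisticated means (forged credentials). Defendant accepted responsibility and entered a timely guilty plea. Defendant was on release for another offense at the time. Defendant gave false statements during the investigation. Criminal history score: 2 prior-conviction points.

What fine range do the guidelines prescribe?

Base offense level for identity theft: 14.
R1 applies: 14 + 2 = 16.
R2 applies: 16 + 1 = 17.
R3 applies: 17 − 4 = 13.
R4 does not apply.
R5 applies: 13 − 1 = 12.
R6 applies (level before this adjustment is 12 < 21, so +1): 12 + 1 = 13.
R7 does not apply.
Final offense level: 13.
Level 13 falls in the 11-13 band.
Fine table: Level 11-13 → ₡46,000–₡66,000.

₡46,000–₡66,000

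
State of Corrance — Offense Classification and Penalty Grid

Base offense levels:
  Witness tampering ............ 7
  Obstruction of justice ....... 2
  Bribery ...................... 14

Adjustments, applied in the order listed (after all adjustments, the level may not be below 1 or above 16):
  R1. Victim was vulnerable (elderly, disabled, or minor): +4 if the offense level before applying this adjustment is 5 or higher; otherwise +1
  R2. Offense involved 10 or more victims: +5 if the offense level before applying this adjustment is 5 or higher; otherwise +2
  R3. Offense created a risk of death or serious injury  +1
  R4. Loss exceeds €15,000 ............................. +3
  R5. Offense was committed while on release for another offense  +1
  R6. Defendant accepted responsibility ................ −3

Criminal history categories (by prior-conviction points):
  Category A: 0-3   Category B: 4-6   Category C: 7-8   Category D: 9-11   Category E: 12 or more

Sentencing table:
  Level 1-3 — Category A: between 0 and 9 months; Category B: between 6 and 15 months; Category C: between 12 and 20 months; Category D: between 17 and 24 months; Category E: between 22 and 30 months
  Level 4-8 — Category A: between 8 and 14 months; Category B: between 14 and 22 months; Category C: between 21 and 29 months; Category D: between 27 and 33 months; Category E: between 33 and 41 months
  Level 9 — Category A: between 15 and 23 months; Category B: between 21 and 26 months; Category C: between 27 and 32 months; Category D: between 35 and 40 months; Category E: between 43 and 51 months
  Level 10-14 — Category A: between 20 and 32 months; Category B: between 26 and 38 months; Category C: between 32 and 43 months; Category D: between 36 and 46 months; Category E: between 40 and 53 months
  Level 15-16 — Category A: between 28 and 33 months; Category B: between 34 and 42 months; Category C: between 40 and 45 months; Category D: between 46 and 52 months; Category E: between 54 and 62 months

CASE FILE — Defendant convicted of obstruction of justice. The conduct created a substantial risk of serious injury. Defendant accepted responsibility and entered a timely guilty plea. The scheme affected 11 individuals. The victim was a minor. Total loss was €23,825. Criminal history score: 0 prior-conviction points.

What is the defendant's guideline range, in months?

8-14 months

Base offense level for obstruction of justice: 2.
R1 applies (level before this adjustment is 2 < 5, so +1): 2 + 1 = 3.
R2 applies (level before this adjustment is 3 < 5, so +2): 3 + 2 = 5.
R3 applies: 5 + 1 = 6.
R4 applies: 6 + 3 = 9.
R6 applies: 9 − 3 = 6.
Final offense level: 6.
Criminal history: 0 prior points → Category A (0-3).
Level 6 falls in the 4-8 band.
Grid: Level 4-8 × Category A = 8-14 months.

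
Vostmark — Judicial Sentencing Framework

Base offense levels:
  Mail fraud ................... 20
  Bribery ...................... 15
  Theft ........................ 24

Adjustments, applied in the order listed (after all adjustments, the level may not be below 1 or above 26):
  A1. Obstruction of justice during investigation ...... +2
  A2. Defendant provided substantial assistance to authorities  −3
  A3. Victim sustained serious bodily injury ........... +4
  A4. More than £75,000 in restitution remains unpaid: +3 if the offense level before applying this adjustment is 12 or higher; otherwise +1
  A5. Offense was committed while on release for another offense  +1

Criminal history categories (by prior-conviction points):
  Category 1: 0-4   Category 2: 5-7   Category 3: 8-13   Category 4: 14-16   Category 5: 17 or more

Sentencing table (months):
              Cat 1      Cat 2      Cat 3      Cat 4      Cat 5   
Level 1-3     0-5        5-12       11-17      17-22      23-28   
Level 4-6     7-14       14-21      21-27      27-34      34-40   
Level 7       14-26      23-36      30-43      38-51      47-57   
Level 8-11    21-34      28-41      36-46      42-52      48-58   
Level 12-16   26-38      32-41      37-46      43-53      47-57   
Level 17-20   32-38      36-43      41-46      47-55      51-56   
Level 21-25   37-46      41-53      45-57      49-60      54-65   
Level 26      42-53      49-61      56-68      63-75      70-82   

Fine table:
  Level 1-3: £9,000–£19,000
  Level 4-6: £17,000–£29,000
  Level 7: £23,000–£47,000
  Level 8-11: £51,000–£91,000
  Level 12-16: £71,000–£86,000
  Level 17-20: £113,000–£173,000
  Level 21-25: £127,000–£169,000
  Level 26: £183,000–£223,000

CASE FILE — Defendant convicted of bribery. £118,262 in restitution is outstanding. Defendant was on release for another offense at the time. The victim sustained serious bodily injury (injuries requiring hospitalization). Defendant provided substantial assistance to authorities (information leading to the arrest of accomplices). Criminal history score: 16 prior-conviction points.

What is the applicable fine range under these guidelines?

Base offense level for bribery: 15.
A1 does not apply.
A2 applies: 15 − 3 = 12.
A3 applies: 12 + 4 = 16.
A4 applies (level before this adjustment is 16 ≥ 12, so +3): 16 + 3 = 19.
A5 applies: 19 + 1 = 20.
Final offense level: 20.
Level 20 falls in the 17-20 band.
Fine table: Level 17-20 → £113,000–£173,000.

£113,000–£173,000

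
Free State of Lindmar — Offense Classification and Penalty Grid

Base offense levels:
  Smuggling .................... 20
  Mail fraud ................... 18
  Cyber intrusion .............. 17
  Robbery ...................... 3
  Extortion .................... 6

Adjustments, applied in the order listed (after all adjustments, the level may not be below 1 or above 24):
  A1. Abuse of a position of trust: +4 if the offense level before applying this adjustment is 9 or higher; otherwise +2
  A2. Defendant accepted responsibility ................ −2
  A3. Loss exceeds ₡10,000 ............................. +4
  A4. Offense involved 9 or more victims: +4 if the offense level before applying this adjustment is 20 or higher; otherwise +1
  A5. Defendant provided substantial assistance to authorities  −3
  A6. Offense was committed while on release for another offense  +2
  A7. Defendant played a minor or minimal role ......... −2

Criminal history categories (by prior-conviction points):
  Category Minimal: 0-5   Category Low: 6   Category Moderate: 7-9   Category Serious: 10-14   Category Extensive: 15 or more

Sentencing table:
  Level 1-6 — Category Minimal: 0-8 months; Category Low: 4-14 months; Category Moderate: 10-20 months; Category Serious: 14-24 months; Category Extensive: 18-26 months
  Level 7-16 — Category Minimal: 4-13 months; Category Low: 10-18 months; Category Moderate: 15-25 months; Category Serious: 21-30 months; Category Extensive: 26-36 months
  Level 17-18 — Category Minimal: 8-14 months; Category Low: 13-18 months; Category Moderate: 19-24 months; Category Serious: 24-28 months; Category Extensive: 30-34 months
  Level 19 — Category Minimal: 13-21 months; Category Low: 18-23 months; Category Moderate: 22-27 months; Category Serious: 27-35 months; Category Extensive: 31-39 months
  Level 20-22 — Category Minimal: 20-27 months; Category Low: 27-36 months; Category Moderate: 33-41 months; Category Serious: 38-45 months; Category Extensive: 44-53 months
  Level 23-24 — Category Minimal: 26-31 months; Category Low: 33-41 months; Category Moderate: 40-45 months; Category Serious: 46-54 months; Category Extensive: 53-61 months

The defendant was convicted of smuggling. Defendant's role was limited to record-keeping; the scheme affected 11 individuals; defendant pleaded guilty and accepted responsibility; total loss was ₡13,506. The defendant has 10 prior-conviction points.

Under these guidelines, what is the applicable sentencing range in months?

46-54 months

Base offense level for smuggling: 20.
A1 does not apply.
A2 applies: 20 − 2 = 18.
A3 applies: 18 + 4 = 22.
A4 applies (level before this adjustment is 22 ≥ 20, so +4): 22 + 4 = 26.
A6 does not apply.
A7 applies: 26 − 2 = 24.
Final offense level: 24.
Criminal history: 10 prior points → Category Serious (10-14).
Level 24 falls in the 23-24 band.
Grid: Level 23-24 × Category Serious = 46-54 months.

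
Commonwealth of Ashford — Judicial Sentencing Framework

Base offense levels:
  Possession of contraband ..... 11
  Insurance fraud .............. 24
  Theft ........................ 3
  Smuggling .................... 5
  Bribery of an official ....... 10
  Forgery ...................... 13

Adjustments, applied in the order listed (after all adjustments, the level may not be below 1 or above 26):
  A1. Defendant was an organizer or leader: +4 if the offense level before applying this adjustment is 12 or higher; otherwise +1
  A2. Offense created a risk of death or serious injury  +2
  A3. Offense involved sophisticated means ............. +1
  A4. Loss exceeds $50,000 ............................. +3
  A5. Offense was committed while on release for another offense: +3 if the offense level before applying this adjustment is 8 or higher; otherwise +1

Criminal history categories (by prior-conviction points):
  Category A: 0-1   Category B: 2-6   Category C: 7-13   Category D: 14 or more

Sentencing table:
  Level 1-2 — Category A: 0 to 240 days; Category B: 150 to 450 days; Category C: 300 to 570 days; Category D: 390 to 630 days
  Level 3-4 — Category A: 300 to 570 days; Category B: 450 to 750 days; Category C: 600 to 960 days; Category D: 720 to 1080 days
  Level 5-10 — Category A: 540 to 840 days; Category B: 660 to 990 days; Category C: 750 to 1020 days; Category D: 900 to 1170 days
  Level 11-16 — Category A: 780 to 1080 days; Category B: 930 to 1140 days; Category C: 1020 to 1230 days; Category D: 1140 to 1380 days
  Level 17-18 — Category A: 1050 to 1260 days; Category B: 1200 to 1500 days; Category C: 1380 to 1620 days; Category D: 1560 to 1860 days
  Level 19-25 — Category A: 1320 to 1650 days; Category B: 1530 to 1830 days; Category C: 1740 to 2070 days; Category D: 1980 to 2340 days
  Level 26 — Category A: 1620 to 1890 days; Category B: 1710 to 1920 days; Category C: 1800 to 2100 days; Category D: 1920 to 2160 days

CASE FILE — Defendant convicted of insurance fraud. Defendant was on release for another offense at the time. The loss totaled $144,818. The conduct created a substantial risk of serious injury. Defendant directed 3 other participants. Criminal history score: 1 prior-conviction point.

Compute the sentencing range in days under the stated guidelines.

Base offense level for insurance fraud: 24.
A1 applies (level before this adjustment is 24 ≥ 12, so +4): 24 + 4 = 28.
A2 applies: 28 + 2 = 30.
A4 applies: 30 + 3 = 33.
A5 applies (level before this adjustment is 33 ≥ 8, so +3): 33 + 3 = 36.
Level 36 exceeds the maximum of 26; capped at 26.
Final offense level: 26.
Criminal history: 1 prior point → Category A (0-1).
Level 26 falls in the 26 band.
Grid: Level 26 × Category A = 1620-1890 days.

1620-1890 days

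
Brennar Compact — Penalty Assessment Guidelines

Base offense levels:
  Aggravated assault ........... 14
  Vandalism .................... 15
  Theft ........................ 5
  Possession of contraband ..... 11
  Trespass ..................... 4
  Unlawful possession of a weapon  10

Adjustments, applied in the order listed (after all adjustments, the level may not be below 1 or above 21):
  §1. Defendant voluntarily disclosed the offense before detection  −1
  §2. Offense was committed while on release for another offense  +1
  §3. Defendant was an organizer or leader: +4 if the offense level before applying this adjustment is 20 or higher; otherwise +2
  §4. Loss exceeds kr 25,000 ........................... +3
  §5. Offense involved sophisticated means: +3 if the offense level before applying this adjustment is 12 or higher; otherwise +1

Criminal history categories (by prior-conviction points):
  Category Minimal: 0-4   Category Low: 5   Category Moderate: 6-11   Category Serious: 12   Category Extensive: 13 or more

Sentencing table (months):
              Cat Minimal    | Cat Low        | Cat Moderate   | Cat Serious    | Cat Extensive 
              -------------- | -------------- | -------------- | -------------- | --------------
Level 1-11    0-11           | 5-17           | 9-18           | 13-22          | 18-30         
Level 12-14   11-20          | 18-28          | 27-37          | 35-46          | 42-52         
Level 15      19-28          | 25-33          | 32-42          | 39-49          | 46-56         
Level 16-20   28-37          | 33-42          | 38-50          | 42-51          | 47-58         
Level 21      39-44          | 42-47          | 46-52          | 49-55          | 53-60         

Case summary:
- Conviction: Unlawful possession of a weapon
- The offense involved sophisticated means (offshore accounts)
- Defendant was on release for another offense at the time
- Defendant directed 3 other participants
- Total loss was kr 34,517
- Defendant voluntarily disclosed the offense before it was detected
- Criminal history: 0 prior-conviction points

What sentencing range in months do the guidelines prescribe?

28-37 months

Base offense level for unlawful possession of a weapon: 10.
§1 applies: 10 − 1 = 9.
§2 applies: 9 + 1 = 10.
§3 applies (level before this adjustment is 10 < 20, so +2): 10 + 2 = 12.
§4 applies: 12 + 3 = 15.
§5 applies (level before this adjustment is 15 ≥ 12, so +3): 15 + 3 = 18.
Final offense level: 18.
Criminal history: 0 prior points → Category Minimal (0-4).
Level 18 falls in the 16-20 band.
Grid: Level 16-20 × Category Minimal = 28-37 months.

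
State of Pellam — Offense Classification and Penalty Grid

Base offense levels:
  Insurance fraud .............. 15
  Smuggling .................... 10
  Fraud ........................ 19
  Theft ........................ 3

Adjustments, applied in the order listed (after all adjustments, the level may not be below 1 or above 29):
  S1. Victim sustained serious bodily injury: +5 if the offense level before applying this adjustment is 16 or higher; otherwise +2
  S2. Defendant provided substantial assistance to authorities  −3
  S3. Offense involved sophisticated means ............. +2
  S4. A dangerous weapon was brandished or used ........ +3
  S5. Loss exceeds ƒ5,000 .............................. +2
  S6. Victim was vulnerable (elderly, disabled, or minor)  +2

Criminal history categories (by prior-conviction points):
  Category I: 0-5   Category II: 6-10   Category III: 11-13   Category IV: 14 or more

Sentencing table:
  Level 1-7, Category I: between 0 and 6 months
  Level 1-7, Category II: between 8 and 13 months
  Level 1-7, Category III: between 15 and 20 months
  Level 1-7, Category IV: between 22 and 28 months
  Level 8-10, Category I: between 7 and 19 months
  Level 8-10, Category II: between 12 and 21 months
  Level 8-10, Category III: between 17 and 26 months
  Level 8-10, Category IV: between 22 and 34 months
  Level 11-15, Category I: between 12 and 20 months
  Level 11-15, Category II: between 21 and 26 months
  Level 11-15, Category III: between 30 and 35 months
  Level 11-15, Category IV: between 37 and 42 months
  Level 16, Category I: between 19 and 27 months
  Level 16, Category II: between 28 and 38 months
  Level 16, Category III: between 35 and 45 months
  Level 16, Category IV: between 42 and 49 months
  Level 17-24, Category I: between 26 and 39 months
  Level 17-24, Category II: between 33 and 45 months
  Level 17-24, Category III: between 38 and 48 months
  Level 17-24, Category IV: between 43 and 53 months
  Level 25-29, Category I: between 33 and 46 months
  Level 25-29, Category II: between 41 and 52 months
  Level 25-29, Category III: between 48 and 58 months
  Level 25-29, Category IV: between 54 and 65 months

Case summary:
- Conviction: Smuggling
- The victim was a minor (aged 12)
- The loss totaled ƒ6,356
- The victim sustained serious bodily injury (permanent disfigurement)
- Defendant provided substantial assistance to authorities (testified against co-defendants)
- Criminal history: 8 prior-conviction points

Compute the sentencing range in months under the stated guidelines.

21-26 months

Base offense level for smuggling: 10.
S1 applies (level before this adjustment is 10 < 16, so +2): 10 + 2 = 12.
S2 applies: 12 − 3 = 9.
S3 does not apply.
S4 does not apply.
S5 applies: 9 + 2 = 11.
S6 applies: 11 + 2 = 13.
Final offense level: 13.
Criminal history: 8 prior points → Category II (6-10).
Level 13 falls in the 11-15 band.
Grid: Level 11-15 × Category II = 21-26 months.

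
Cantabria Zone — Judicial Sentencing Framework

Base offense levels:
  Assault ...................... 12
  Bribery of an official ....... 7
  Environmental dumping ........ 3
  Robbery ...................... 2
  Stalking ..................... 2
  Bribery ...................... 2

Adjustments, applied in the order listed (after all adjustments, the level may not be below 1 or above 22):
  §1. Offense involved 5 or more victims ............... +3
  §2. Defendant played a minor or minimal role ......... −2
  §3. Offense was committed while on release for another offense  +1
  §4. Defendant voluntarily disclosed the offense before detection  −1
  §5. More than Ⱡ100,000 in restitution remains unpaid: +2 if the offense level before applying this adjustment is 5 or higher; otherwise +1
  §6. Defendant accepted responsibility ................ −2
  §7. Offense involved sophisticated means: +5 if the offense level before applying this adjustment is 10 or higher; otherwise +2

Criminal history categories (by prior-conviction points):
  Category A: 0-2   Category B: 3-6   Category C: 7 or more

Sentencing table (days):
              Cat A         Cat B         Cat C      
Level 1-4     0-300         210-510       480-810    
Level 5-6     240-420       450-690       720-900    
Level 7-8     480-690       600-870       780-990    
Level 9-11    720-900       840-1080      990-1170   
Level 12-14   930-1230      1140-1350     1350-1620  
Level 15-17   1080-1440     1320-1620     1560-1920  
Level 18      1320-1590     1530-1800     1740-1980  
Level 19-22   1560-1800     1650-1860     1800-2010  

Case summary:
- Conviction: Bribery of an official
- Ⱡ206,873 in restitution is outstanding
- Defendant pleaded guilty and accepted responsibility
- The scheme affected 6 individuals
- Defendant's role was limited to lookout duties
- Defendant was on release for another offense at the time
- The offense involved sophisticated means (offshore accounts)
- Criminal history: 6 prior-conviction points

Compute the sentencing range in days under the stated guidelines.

840-1080 days

Base offense level for bribery of an official: 7.
§1 applies: 7 + 3 = 10.
§2 applies: 10 − 2 = 8.
§3 applies: 8 + 1 = 9.
§5 applies (level before this adjustment is 9 ≥ 5, so +2): 9 + 2 = 11.
§6 applies: 11 − 2 = 9.
§7 applies (level before this adjustment is 9 < 10, so +2): 9 + 2 = 11.
Final offense level: 11.
Criminal history: 6 prior points → Category B (3-6).
Level 11 falls in the 9-11 band.
Grid: Level 9-11 × Category B = 840-1080 days.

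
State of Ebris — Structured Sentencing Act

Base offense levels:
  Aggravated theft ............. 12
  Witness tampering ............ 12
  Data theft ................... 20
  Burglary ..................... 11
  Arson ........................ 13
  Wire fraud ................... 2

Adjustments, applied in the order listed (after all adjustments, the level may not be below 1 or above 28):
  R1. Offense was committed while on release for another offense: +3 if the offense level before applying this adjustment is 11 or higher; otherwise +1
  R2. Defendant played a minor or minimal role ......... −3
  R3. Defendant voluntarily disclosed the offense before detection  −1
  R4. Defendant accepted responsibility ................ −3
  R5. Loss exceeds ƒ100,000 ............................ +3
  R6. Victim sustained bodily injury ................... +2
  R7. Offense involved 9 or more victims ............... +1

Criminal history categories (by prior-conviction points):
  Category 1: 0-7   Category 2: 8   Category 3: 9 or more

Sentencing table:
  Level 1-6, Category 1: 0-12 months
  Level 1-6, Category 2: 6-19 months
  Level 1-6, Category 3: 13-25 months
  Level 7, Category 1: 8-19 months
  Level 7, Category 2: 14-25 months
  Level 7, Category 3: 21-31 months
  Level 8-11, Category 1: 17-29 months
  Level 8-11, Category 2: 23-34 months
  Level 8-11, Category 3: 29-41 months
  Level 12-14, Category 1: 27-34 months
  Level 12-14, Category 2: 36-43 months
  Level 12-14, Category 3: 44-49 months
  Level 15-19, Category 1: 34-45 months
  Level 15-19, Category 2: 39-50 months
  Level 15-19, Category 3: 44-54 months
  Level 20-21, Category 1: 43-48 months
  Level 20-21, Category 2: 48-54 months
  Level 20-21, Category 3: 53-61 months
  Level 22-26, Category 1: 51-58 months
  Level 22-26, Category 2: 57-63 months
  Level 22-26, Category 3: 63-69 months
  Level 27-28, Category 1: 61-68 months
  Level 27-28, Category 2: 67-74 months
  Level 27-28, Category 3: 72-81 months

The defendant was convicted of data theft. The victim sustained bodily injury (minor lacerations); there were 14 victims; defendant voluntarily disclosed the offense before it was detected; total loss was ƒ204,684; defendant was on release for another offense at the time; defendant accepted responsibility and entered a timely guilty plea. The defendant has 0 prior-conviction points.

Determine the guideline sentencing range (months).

Base offense level for data theft: 20.
R1 applies (level before this adjustment is 20 ≥ 11, so +3): 20 + 3 = 23.
R2 does not apply.
R3 applies: 23 − 1 = 22.
R4 applies: 22 − 3 = 19.
R5 applies: 19 + 3 = 22.
R6 applies: 22 + 2 = 24.
R7 applies: 24 + 1 = 25.
Final offense level: 25.
Criminal history: 0 prior points → Category 1 (0-7).
Level 25 falls in the 22-26 band.
Grid: Level 22-26 × Category 1 = 51-58 months.

51-58 months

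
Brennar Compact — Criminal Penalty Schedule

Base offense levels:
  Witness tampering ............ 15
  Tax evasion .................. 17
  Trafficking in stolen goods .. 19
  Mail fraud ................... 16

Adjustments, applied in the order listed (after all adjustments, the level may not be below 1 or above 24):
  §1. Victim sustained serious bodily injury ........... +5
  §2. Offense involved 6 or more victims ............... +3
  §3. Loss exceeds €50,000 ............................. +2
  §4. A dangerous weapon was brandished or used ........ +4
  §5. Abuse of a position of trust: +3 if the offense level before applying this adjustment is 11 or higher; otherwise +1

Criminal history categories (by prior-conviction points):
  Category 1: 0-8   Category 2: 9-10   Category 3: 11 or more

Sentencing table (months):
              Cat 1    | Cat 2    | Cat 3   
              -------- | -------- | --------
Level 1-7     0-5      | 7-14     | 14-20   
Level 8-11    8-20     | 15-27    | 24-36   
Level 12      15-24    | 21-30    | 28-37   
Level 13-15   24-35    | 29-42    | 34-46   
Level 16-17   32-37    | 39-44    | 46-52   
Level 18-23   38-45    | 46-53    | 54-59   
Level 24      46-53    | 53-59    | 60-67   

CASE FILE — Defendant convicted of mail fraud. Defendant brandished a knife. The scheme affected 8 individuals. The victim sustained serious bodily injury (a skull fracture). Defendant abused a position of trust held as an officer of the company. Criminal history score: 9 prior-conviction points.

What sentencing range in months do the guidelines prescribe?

53-59 months

Base offense level for mail fraud: 16.
§1 applies: 16 + 5 = 21.
§2 applies: 21 + 3 = 24.
§3 does not apply.
§4 applies: 24 + 4 = 28.
§5 applies (level before this adjustment is 28 ≥ 11, so +3): 28 + 3 = 31.
Level 31 exceeds the maximum of 24; capped at 24.
Final offense level: 24.
Criminal history: 9 prior points → Category 2 (9-10).
Level 24 falls in the 24 band.
Grid: Level 24 × Category 2 = 53-59 months.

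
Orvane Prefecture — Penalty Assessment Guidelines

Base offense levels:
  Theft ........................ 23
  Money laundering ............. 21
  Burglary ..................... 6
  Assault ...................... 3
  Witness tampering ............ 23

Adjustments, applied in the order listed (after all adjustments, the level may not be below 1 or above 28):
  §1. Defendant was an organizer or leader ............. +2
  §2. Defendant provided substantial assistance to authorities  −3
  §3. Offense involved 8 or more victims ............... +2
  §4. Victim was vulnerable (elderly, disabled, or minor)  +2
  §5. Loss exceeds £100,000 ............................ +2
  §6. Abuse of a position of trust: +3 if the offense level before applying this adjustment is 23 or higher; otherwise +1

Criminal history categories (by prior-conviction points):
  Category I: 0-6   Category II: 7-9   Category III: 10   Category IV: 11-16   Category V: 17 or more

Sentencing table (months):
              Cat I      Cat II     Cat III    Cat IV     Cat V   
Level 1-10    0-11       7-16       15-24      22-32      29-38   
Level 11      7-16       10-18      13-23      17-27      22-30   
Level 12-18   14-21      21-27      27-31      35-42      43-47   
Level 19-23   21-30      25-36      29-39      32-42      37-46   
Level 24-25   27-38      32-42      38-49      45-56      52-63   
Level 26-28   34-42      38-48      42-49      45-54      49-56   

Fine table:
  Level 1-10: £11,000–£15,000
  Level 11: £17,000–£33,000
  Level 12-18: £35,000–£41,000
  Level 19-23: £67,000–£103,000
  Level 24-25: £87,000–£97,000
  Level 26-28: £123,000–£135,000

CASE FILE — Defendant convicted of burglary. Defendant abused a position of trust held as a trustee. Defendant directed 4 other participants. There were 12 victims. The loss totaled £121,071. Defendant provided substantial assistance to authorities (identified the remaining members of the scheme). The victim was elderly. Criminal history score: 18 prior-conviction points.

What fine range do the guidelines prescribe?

Base offense level for burglary: 6.
§1 applies: 6 + 2 = 8.
§2 applies: 8 − 3 = 5.
§3 applies: 5 + 2 = 7.
§4 applies: 7 + 2 = 9.
§5 applies: 9 + 2 = 11.
§6 applies (level before this adjustment is 11 < 23, so +1): 11 + 1 = 12.
Final offense level: 12.
Level 12 falls in the 12-18 band.
Fine table: Level 12-18 → £35,000–£41,000.

£35,000–£41,000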